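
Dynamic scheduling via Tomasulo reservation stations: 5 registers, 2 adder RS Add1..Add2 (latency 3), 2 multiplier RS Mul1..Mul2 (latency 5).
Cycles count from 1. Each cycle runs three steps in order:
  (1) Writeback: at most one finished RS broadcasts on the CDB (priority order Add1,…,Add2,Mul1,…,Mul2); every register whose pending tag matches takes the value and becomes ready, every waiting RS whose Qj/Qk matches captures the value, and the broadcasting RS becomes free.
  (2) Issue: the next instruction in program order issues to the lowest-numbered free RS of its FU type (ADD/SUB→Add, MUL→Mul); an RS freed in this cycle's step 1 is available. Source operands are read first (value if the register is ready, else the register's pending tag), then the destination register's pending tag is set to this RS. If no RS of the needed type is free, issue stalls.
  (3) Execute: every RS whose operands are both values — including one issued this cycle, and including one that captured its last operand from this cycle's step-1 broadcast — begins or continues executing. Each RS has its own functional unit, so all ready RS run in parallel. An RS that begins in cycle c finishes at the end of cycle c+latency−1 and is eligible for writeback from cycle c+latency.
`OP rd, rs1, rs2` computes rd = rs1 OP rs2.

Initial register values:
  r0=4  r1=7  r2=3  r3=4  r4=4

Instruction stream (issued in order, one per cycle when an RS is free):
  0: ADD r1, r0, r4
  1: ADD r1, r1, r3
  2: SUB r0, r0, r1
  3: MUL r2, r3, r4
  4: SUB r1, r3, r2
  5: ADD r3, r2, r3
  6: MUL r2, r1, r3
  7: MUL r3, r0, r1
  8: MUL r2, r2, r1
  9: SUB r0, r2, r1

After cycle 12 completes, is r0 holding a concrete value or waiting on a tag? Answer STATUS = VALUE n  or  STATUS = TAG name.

STATUS = VALUE -8

cycle 1: issue ADD r1<-Add1 // r0:4,r1:Add1,r2:3,r3:4,r4:4
cycle 2: issue ADD r1<-Add2 // r0:4,r1:Add2,r2:3,r3:4,r4:4
cycle 3: stall // r0:4,r1:Add2,r2:3,r3:4,r4:4
cycle 4: CDB Add1=8; issue SUB r0<-Add1 // r0:Add1,r1:Add2,r2:3,r3:4,r4:4
cycle 5: issue MUL r2<-Mul1 // r0:Add1,r1:Add2,r2:Mul1,r3:4,r4:4
cycle 6: stall // r0:Add1,r1:Add2,r2:Mul1,r3:4,r4:4
cycle 7: CDB Add2=12; issue SUB r1<-Add2 // r0:Add1,r1:Add2,r2:Mul1,r3:4,r4:4
cycle 8: stall // r0:Add1,r1:Add2,r2:Mul1,r3:4,r4:4
cycle 9: stall // r0:Add1,r1:Add2,r2:Mul1,r3:4,r4:4
cycle 10: CDB Add1=-8; issue ADD r3<-Add1 // r0:-8,r1:Add2,r2:Mul1,r3:Add1,r4:4
cycle 11: CDB Mul1=16; issue MUL r2<-Mul1 // r0:-8,r1:Add2,r2:Mul1,r3:Add1,r4:4
cycle 12: issue MUL r3<-Mul2 // r0:-8,r1:Add2,r2:Mul1,r3:Mul2,r4:4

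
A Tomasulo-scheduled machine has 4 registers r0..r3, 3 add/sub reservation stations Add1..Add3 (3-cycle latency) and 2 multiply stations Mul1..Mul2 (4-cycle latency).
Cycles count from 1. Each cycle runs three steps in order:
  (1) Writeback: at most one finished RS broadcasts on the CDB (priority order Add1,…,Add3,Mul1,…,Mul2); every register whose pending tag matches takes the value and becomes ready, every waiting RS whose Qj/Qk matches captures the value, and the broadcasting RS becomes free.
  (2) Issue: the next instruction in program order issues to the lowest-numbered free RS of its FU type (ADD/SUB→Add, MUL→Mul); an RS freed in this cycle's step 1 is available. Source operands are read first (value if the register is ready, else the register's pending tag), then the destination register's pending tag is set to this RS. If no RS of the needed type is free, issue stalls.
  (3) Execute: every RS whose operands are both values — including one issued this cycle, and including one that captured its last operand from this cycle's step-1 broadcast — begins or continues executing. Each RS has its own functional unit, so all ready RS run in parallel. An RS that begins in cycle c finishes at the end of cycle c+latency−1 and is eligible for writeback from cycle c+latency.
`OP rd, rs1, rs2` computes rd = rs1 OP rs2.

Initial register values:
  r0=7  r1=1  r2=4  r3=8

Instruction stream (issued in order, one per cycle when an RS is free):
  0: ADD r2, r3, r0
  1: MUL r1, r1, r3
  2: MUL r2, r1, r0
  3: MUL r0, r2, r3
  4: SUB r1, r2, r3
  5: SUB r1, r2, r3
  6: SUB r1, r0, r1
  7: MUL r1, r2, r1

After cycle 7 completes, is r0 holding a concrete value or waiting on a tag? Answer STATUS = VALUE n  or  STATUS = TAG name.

c1: issue ADD r2<-Add1 | r0:7,r1:1,r2:Add1,r3:8
c2: issue MUL r1<-Mul1 | r0:7,r1:Mul1,r2:Add1,r3:8
c3: issue MUL r2<-Mul2 | r0:7,r1:Mul1,r2:Mul2,r3:8
c4: CDB Add1=15; stall | r0:7,r1:Mul1,r2:Mul2,r3:8
c5: stall | r0:7,r1:Mul1,r2:Mul2,r3:8
c6: CDB Mul1=8; issue MUL r0<-Mul1 | r0:Mul1,r1:8,r2:Mul2,r3:8
c7: issue SUB r1<-Add1 | r0:Mul1,r1:Add1,r2:Mul2,r3:8

STATUS = TAG Mul1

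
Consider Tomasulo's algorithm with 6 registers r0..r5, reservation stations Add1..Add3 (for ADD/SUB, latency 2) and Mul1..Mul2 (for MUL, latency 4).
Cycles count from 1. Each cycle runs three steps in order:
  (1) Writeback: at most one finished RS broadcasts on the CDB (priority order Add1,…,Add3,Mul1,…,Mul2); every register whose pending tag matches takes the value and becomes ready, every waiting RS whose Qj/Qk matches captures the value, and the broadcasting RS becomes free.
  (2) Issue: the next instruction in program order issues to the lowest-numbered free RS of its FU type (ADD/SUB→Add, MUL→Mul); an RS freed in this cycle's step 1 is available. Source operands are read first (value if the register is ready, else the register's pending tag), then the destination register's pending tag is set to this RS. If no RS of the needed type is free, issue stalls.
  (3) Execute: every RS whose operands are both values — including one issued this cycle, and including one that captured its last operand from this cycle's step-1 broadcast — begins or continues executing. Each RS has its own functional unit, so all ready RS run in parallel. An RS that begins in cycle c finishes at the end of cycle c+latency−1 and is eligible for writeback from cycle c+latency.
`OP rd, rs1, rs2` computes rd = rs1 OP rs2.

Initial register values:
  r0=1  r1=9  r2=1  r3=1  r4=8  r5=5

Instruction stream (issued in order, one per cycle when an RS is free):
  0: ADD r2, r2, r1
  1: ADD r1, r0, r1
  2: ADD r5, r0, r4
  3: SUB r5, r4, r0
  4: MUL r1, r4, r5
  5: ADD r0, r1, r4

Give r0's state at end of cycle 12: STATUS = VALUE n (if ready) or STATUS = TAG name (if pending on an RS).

cycle 1: issue ADD r2<-Add1 // r0:1,r1:9,r2:Add1,r3:1,r4:8,r5:5
cycle 2: issue ADD r1<-Add2 // r0:1,r1:Add2,r2:Add1,r3:1,r4:8,r5:5
cycle 3: CDB Add1=10; issue ADD r5<-Add1 // r0:1,r1:Add2,r2:10,r3:1,r4:8,r5:Add1
cycle 4: CDB Add2=10; issue SUB r5<-Add2 // r0:1,r1:10,r2:10,r3:1,r4:8,r5:Add2
cycle 5: CDB Add1=9; issue MUL r1<-Mul1 // r0:1,r1:Mul1,r2:10,r3:1,r4:8,r5:Add2
cycle 6: CDB Add2=7; issue ADD r0<-Add1 // r0:Add1,r1:Mul1,r2:10,r3:1,r4:8,r5:7
cycle 7: - // r0:Add1,r1:Mul1,r2:10,r3:1,r4:8,r5:7
cycle 8: - // r0:Add1,r1:Mul1,r2:10,r3:1,r4:8,r5:7
cycle 9: - // r0:Add1,r1:Mul1,r2:10,r3:1,r4:8,r5:7
cycle 10: CDB Mul1=56 // r0:Add1,r1:56,r2:10,r3:1,r4:8,r5:7
cycle 11: - // r0:Add1,r1:56,r2:10,r3:1,r4:8,r5:7
cycle 12: CDB Add1=64 // r0:64,r1:56,r2:10,r3:1,r4:8,r5:7

STATUS = VALUE 64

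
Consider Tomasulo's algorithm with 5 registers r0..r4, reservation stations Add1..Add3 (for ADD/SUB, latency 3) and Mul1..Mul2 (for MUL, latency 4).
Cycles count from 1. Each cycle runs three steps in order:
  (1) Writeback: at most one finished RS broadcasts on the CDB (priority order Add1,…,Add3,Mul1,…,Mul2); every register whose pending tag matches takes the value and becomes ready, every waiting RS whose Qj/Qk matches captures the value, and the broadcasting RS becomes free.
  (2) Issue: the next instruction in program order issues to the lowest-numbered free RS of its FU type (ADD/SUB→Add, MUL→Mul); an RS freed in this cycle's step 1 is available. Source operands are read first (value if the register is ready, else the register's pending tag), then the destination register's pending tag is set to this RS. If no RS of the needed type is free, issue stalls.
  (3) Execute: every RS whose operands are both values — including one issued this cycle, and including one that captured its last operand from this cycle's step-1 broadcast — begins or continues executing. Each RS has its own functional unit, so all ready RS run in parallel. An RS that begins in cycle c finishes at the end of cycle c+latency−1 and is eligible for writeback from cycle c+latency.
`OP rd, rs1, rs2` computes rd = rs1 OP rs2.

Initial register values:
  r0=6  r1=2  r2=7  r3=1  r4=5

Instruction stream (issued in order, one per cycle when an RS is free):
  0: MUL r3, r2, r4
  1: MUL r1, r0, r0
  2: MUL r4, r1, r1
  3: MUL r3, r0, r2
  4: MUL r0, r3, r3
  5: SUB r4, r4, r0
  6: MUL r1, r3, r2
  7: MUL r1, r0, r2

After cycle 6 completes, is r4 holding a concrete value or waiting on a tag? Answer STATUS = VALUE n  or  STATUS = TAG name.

  c1: issue MUL r3<-Mul1  regs: r0:6,r1:2,r2:7,r3:Mul1,r4:5
  c2: issue MUL r1<-Mul2  regs: r0:6,r1:Mul2,r2:7,r3:Mul1,r4:5
  c3: stall  regs: r0:6,r1:Mul2,r2:7,r3:Mul1,r4:5
  c4: stall  regs: r0:6,r1:Mul2,r2:7,r3:Mul1,r4:5
  c5: CDB Mul1=35; issue MUL r4<-Mul1  regs: r0:6,r1:Mul2,r2:7,r3:35,r4:Mul1
  c6: CDB Mul2=36; issue MUL r3<-Mul2  regs: r0:6,r1:36,r2:7,r3:Mul2,r4:Mul1

STATUS = TAG Mul1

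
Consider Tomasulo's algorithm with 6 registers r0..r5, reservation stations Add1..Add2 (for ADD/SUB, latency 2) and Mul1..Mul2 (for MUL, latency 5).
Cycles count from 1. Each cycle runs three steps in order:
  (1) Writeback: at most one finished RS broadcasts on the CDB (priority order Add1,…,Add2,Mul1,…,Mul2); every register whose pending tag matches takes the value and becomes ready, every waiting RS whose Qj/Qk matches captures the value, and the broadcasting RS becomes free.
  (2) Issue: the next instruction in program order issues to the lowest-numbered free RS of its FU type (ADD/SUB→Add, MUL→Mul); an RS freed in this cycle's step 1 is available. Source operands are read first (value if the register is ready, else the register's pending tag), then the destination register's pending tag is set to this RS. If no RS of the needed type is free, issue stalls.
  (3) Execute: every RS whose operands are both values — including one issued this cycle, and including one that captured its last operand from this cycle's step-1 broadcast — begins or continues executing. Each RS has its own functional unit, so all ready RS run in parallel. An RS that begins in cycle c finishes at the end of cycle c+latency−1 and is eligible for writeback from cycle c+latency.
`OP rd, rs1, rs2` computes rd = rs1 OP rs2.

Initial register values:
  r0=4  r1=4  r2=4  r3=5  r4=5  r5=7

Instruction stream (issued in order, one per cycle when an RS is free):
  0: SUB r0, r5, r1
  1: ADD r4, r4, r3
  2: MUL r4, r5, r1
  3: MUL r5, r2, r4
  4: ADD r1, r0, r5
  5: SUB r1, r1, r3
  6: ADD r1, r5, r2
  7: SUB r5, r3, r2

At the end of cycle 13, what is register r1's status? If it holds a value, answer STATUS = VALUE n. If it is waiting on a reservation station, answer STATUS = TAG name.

c1: issue SUB r0<-Add1 | r0:Add1,r1:4,r2:4,r3:5,r4:5,r5:7
c2: issue ADD r4<-Add2 | r0:Add1,r1:4,r2:4,r3:5,r4:Add2,r5:7
c3: CDB Add1=3; issue MUL r4<-Mul1 | r0:3,r1:4,r2:4,r3:5,r4:Mul1,r5:7
c4: CDB Add2=10; issue MUL r5<-Mul2 | r0:3,r1:4,r2:4,r3:5,r4:Mul1,r5:Mul2
c5: issue ADD r1<-Add1 | r0:3,r1:Add1,r2:4,r3:5,r4:Mul1,r5:Mul2
c6: issue SUB r1<-Add2 | r0:3,r1:Add2,r2:4,r3:5,r4:Mul1,r5:Mul2
c7: stall | r0:3,r1:Add2,r2:4,r3:5,r4:Mul1,r5:Mul2
c8: CDB Mul1=28; stall | r0:3,r1:Add2,r2:4,r3:5,r4:28,r5:Mul2
c9: stall | r0:3,r1:Add2,r2:4,r3:5,r4:28,r5:Mul2
c10: stall | r0:3,r1:Add2,r2:4,r3:5,r4:28,r5:Mul2
c11: stall | r0:3,r1:Add2,r2:4,r3:5,r4:28,r5:Mul2
c12: stall | r0:3,r1:Add2,r2:4,r3:5,r4:28,r5:Mul2
c13: CDB Mul2=112; stall | r0:3,r1:Add2,r2:4,r3:5,r4:28,r5:112

STATUS = TAG Add2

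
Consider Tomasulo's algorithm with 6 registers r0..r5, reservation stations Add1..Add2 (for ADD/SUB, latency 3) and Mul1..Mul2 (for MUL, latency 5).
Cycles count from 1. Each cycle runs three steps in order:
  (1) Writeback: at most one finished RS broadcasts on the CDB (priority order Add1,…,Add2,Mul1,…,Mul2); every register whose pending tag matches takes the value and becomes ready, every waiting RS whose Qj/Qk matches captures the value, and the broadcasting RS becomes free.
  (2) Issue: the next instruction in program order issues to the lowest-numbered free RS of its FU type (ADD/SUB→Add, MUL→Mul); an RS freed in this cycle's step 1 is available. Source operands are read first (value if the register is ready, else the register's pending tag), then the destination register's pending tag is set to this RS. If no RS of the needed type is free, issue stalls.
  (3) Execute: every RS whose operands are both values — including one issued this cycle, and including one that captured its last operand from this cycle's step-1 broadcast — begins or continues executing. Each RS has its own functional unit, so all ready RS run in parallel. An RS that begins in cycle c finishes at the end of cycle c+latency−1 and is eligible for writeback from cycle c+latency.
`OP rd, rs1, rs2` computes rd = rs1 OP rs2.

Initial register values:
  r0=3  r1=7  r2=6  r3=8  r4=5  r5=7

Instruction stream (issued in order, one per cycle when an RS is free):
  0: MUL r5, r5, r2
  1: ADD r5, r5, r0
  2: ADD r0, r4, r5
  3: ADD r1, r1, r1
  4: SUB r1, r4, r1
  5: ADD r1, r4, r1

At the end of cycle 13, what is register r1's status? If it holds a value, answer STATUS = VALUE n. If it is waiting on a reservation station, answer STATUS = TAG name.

c1: issue MUL r5<-Mul1 | r0:3,r1:7,r2:6,r3:8,r4:5,r5:Mul1
c2: issue ADD r5<-Add1 | r0:3,r1:7,r2:6,r3:8,r4:5,r5:Add1
c3: issue ADD r0<-Add2 | r0:Add2,r1:7,r2:6,r3:8,r4:5,r5:Add1
c4: stall | r0:Add2,r1:7,r2:6,r3:8,r4:5,r5:Add1
c5: stall | r0:Add2,r1:7,r2:6,r3:8,r4:5,r5:Add1
c6: CDB Mul1=42; stall | r0:Add2,r1:7,r2:6,r3:8,r4:5,r5:Add1
c7: stall | r0:Add2,r1:7,r2:6,r3:8,r4:5,r5:Add1
c8: stall | r0:Add2,r1:7,r2:6,r3:8,r4:5,r5:Add1
c9: CDB Add1=45; issue ADD r1<-Add1 | r0:Add2,r1:Add1,r2:6,r3:8,r4:5,r5:45
c10: stall | r0:Add2,r1:Add1,r2:6,r3:8,r4:5,r5:45
c11: stall | r0:Add2,r1:Add1,r2:6,r3:8,r4:5,r5:45
c12: CDB Add1=14; issue SUB r1<-Add1 | r0:Add2,r1:Add1,r2:6,r3:8,r4:5,r5:45
c13: CDB Add2=50; issue ADD r1<-Add2 | r0:50,r1:Add2,r2:6,r3:8,r4:5,r5:45

STATUS = TAG Add2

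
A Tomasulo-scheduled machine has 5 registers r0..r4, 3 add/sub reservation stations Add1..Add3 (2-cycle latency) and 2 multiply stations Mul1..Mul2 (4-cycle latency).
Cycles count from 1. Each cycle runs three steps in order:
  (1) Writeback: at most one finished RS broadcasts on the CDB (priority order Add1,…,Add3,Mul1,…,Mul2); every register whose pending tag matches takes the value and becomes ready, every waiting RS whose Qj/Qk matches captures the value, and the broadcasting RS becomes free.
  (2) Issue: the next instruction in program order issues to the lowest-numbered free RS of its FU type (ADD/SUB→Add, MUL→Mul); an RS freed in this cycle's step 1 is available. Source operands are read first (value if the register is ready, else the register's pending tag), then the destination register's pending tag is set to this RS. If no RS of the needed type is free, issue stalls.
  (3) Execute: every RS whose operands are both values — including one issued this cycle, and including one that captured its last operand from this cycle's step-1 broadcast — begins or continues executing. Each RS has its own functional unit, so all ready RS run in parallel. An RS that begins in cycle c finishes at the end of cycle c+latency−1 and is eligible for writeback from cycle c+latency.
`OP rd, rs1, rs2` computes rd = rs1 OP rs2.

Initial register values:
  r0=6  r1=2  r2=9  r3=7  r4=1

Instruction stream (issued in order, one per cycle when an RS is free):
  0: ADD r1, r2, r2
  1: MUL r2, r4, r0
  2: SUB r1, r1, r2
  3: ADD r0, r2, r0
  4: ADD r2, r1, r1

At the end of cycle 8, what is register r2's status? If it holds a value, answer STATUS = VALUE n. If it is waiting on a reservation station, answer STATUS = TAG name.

  c1: issue ADD r1<-Add1  regs: r0:6,r1:Add1,r2:9,r3:7,r4:1
  c2: issue MUL r2<-Mul1  regs: r0:6,r1:Add1,r2:Mul1,r3:7,r4:1
  c3: CDB Add1=18; issue SUB r1<-Add1  regs: r0:6,r1:Add1,r2:Mul1,r3:7,r4:1
  c4: issue ADD r0<-Add2  regs: r0:Add2,r1:Add1,r2:Mul1,r3:7,r4:1
  c5: issue ADD r2<-Add3  regs: r0:Add2,r1:Add1,r2:Add3,r3:7,r4:1
  c6: CDB Mul1=6  regs: r0:Add2,r1:Add1,r2:Add3,r3:7,r4:1
  c7: -  regs: r0:Add2,r1:Add1,r2:Add3,r3:7,r4:1
  c8: CDB Add1=12  regs: r0:Add2,r1:12,r2:Add3,r3:7,r4:1

STATUS = TAG Add3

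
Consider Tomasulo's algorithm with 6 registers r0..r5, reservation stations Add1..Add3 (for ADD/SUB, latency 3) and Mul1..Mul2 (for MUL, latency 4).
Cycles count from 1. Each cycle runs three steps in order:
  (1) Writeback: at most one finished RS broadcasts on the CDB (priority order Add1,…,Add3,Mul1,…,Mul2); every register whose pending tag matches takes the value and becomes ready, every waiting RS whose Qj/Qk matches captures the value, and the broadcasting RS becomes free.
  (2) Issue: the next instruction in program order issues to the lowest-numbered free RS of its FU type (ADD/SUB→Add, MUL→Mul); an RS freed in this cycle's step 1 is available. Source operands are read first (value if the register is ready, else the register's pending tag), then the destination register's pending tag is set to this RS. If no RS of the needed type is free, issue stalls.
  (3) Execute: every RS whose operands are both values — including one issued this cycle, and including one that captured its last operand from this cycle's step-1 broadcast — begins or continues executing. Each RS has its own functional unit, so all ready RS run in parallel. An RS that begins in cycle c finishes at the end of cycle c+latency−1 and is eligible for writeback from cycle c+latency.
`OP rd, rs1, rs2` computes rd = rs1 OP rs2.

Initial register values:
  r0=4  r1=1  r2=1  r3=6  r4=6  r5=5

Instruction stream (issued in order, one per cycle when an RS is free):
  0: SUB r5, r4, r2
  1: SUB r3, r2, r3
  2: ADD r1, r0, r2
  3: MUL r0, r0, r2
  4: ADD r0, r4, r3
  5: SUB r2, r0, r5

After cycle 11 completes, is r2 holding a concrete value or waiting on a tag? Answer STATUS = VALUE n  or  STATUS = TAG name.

STATUS = VALUE -4

  c1: issue SUB r5<-Add1  regs: r0:4,r1:1,r2:1,r3:6,r4:6,r5:Add1
  c2: issue SUB r3<-Add2  regs: r0:4,r1:1,r2:1,r3:Add2,r4:6,r5:Add1
  c3: issue ADD r1<-Add3  regs: r0:4,r1:Add3,r2:1,r3:Add2,r4:6,r5:Add1
  c4: CDB Add1=5; issue MUL r0<-Mul1  regs: r0:Mul1,r1:Add3,r2:1,r3:Add2,r4:6,r5:5
  c5: CDB Add2=-5; issue ADD r0<-Add1  regs: r0:Add1,r1:Add3,r2:1,r3:-5,r4:6,r5:5
  c6: CDB Add3=5; issue SUB r2<-Add2  regs: r0:Add1,r1:5,r2:Add2,r3:-5,r4:6,r5:5
  c7: -  regs: r0:Add1,r1:5,r2:Add2,r3:-5,r4:6,r5:5
  c8: CDB Add1=1  regs: r0:1,r1:5,r2:Add2,r3:-5,r4:6,r5:5
  c9: CDB Mul1=4  regs: r0:1,r1:5,r2:Add2,r3:-5,r4:6,r5:5
  c10: -  regs: r0:1,r1:5,r2:Add2,r3:-5,r4:6,r5:5
  c11: CDB Add2=-4  regs: r0:1,r1:5,r2:-4,r3:-5,r4:6,r5:5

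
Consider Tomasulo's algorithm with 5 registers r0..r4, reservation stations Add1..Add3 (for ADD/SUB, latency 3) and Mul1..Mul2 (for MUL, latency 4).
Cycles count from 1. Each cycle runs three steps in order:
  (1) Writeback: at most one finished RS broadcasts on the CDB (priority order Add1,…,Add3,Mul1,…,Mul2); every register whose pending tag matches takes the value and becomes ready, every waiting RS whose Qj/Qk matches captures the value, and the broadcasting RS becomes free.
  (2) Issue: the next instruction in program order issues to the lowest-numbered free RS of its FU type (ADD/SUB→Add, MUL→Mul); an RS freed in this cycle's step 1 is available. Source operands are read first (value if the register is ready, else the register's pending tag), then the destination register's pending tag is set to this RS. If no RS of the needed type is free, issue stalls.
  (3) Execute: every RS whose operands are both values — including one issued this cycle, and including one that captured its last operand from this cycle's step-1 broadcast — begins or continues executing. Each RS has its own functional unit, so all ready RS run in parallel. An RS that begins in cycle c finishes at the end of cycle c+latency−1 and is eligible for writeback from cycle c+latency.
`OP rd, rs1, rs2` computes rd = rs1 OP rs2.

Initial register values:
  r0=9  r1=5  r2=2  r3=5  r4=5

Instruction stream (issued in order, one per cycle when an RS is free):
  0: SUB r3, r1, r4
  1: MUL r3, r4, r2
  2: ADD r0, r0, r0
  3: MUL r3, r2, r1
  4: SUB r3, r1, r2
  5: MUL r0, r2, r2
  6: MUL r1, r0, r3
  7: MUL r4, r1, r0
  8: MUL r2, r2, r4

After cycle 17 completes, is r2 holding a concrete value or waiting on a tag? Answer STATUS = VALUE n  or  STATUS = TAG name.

cycle 1: issue SUB r3<-Add1 // r0:9,r1:5,r2:2,r3:Add1,r4:5
cycle 2: issue MUL r3<-Mul1 // r0:9,r1:5,r2:2,r3:Mul1,r4:5
cycle 3: issue ADD r0<-Add2 // r0:Add2,r1:5,r2:2,r3:Mul1,r4:5
cycle 4: CDB Add1=0; issue MUL r3<-Mul2 // r0:Add2,r1:5,r2:2,r3:Mul2,r4:5
cycle 5: issue SUB r3<-Add1 // r0:Add2,r1:5,r2:2,r3:Add1,r4:5
cycle 6: CDB Add2=18; stall // r0:18,r1:5,r2:2,r3:Add1,r4:5
cycle 7: CDB Mul1=10; issue MUL r0<-Mul1 // r0:Mul1,r1:5,r2:2,r3:Add1,r4:5
cycle 8: CDB Add1=3; stall // r0:Mul1,r1:5,r2:2,r3:3,r4:5
cycle 9: CDB Mul2=10; issue MUL r1<-Mul2 // r0:Mul1,r1:Mul2,r2:2,r3:3,r4:5
cycle 10: stall // r0:Mul1,r1:Mul2,r2:2,r3:3,r4:5
cycle 11: CDB Mul1=4; issue MUL r4<-Mul1 // r0:4,r1:Mul2,r2:2,r3:3,r4:Mul1
cycle 12: stall // r0:4,r1:Mul2,r2:2,r3:3,r4:Mul1
cycle 13: stall // r0:4,r1:Mul2,r2:2,r3:3,r4:Mul1
cycle 14: stall // r0:4,r1:Mul2,r2:2,r3:3,r4:Mul1
cycle 15: CDB Mul2=12; issue MUL r2<-Mul2 // r0:4,r1:12,r2:Mul2,r3:3,r4:Mul1
cycle 16: - // r0:4,r1:12,r2:Mul2,r3:3,r4:Mul1
cycle 17: - // r0:4,r1:12,r2:Mul2,r3:3,r4:Mul1

STATUS = TAG Mul2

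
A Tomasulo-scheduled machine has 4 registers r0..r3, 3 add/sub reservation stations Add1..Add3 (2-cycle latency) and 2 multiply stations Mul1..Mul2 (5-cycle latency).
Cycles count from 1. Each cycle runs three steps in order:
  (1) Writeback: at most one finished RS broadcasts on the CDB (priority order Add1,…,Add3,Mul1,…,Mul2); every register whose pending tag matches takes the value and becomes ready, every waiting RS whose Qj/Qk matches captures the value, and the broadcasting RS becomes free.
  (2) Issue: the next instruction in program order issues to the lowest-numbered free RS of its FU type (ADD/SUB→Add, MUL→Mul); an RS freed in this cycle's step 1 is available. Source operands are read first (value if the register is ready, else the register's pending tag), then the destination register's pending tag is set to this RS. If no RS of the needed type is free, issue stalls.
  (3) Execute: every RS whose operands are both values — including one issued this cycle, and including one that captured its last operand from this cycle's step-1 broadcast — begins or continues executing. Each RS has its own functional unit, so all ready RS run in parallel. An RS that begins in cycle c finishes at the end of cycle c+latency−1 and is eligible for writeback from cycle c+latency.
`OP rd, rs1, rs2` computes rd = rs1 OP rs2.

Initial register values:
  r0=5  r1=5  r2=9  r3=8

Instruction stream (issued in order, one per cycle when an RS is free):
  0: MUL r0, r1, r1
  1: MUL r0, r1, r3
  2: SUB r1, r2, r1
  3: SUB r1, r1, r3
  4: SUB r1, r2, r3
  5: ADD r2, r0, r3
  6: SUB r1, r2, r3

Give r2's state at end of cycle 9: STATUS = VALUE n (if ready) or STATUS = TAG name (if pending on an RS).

  c1: issue MUL r0<-Mul1  regs: r0:Mul1,r1:5,r2:9,r3:8
  c2: issue MUL r0<-Mul2  regs: r0:Mul2,r1:5,r2:9,r3:8
  c3: issue SUB r1<-Add1  regs: r0:Mul2,r1:Add1,r2:9,r3:8
  c4: issue SUB r1<-Add2  regs: r0:Mul2,r1:Add2,r2:9,r3:8
  c5: CDB Add1=4; issue SUB r1<-Add1  regs: r0:Mul2,r1:Add1,r2:9,r3:8
  c6: CDB Mul1=25; issue ADD r2<-Add3  regs: r0:Mul2,r1:Add1,r2:Add3,r3:8
  c7: CDB Add1=1; issue SUB r1<-Add1  regs: r0:Mul2,r1:Add1,r2:Add3,r3:8
  c8: CDB Add2=-4  regs: r0:Mul2,r1:Add1,r2:Add3,r3:8
  c9: CDB Mul2=40  regs: r0:40,r1:Add1,r2:Add3,r3:8

STATUS = TAG Add3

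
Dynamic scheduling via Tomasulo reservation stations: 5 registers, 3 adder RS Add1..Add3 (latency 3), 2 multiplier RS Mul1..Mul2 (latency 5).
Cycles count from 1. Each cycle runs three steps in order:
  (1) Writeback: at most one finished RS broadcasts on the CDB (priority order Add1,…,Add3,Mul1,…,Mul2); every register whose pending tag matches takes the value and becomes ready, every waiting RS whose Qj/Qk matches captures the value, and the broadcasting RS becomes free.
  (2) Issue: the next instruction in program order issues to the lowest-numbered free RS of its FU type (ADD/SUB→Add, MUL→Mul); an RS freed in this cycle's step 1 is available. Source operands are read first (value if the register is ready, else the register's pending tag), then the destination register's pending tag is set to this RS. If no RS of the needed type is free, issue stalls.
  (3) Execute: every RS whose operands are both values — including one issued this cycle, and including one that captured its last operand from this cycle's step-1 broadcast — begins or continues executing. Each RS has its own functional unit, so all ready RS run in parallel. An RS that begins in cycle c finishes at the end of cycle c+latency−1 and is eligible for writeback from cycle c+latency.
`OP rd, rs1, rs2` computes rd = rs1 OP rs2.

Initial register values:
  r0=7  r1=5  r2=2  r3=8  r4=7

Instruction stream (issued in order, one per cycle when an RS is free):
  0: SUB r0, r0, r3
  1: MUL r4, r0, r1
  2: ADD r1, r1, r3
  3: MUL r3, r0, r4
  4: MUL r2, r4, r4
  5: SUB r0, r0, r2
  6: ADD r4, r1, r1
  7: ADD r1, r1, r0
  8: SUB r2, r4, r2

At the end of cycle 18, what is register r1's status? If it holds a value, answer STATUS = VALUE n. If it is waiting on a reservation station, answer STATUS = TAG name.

STATUS = TAG Add3

  c1: issue SUB r0<-Add1  regs: r0:Add1,r1:5,r2:2,r3:8,r4:7
  c2: issue MUL r4<-Mul1  regs: r0:Add1,r1:5,r2:2,r3:8,r4:Mul1
  c3: issue ADD r1<-Add2  regs: r0:Add1,r1:Add2,r2:2,r3:8,r4:Mul1
  c4: CDB Add1=-1; issue MUL r3<-Mul2  regs: r0:-1,r1:Add2,r2:2,r3:Mul2,r4:Mul1
  c5: stall  regs: r0:-1,r1:Add2,r2:2,r3:Mul2,r4:Mul1
  c6: CDB Add2=13; stall  regs: r0:-1,r1:13,r2:2,r3:Mul2,r4:Mul1
  c7: stall  regs: r0:-1,r1:13,r2:2,r3:Mul2,r4:Mul1
  c8: stall  regs: r0:-1,r1:13,r2:2,r3:Mul2,r4:Mul1
  c9: CDB Mul1=-5; issue MUL r2<-Mul1  regs: r0:-1,r1:13,r2:Mul1,r3:Mul2,r4:-5
  c10: issue SUB r0<-Add1  regs: r0:Add1,r1:13,r2:Mul1,r3:Mul2,r4:-5
  c11: issue ADD r4<-Add2  regs: r0:Add1,r1:13,r2:Mul1,r3:Mul2,r4:Add2
  c12: issue ADD r1<-Add3  regs: r0:Add1,r1:Add3,r2:Mul1,r3:Mul2,r4:Add2
  c13: stall  regs: r0:Add1,r1:Add3,r2:Mul1,r3:Mul2,r4:Add2
  c14: CDB Add2=26; issue SUB r2<-Add2  regs: r0:Add1,r1:Add3,r2:Add2,r3:Mul2,r4:26
  c15: CDB Mul1=25  regs: r0:Add1,r1:Add3,r2:Add2,r3:Mul2,r4:26
  c16: CDB Mul2=5  regs: r0:Add1,r1:Add3,r2:Add2,r3:5,r4:26
  c17: -  regs: r0:Add1,r1:Add3,r2:Add2,r3:5,r4:26
  c18: CDB Add1=-26  regs: r0:-26,r1:Add3,r2:Add2,r3:5,r4:26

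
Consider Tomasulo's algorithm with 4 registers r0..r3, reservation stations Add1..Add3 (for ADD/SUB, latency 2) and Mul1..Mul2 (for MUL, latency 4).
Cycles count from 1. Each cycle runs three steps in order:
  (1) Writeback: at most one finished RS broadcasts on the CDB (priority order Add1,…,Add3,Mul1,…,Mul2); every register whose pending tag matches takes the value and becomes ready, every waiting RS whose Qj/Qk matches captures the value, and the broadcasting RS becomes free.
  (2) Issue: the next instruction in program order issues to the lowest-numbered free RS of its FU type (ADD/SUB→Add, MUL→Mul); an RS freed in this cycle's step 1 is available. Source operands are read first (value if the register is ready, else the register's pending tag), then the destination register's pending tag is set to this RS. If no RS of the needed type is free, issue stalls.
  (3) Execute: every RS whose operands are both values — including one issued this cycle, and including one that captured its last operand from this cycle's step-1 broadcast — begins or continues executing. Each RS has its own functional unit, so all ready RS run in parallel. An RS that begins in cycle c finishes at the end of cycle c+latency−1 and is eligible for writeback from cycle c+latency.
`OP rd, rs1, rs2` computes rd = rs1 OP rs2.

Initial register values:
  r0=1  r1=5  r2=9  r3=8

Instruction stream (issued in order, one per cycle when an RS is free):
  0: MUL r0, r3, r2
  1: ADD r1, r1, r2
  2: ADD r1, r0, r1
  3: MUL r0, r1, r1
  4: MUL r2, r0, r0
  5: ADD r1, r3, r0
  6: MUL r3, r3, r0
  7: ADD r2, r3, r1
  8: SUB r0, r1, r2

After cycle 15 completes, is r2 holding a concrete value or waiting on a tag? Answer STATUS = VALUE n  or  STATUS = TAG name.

STATUS = TAG Add2

  c1: issue MUL r0<-Mul1  regs: r0:Mul1,r1:5,r2:9,r3:8
  c2: issue ADD r1<-Add1  regs: r0:Mul1,r1:Add1,r2:9,r3:8
  c3: issue ADD r1<-Add2  regs: r0:Mul1,r1:Add2,r2:9,r3:8
  c4: CDB Add1=14; issue MUL r0<-Mul2  regs: r0:Mul2,r1:Add2,r2:9,r3:8
  c5: CDB Mul1=72; issue MUL r2<-Mul1  regs: r0:Mul2,r1:Add2,r2:Mul1,r3:8
  c6: issue ADD r1<-Add1  regs: r0:Mul2,r1:Add1,r2:Mul1,r3:8
  c7: CDB Add2=86; stall  regs: r0:Mul2,r1:Add1,r2:Mul1,r3:8
  c8: stall  regs: r0:Mul2,r1:Add1,r2:Mul1,r3:8
  c9: stall  regs: r0:Mul2,r1:Add1,r2:Mul1,r3:8
  c10: stall  regs: r0:Mul2,r1:Add1,r2:Mul1,r3:8
  c11: CDB Mul2=7396; issue MUL r3<-Mul2  regs: r0:7396,r1:Add1,r2:Mul1,r3:Mul2
  c12: issue ADD r2<-Add2  regs: r0:7396,r1:Add1,r2:Add2,r3:Mul2
  c13: CDB Add1=7404; issue SUB r0<-Add1  regs: r0:Add1,r1:7404,r2:Add2,r3:Mul2
  c14: -  regs: r0:Add1,r1:7404,r2:Add2,r3:Mul2
  c15: CDB Mul1=54700816  regs: r0:Add1,r1:7404,r2:Add2,r3:Mul2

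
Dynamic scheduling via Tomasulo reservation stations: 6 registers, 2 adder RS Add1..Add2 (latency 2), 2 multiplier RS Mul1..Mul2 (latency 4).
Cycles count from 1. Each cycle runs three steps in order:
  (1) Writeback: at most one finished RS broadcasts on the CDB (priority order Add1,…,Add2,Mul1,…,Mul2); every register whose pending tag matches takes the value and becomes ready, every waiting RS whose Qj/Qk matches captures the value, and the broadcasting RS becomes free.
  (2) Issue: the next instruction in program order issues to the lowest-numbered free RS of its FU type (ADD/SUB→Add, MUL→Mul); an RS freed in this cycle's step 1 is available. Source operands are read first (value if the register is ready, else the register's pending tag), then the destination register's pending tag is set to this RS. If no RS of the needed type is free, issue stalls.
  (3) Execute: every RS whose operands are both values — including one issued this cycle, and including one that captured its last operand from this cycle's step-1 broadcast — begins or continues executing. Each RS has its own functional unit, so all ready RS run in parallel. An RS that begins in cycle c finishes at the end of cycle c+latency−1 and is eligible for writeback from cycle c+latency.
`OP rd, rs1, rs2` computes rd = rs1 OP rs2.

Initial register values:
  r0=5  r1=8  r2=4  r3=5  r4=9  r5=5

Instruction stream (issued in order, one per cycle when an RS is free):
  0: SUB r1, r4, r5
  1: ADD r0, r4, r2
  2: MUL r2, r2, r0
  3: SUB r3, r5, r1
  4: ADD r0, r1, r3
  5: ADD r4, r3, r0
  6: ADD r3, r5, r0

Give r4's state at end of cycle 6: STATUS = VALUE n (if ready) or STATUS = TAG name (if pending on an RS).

STATUS = TAG Add1

cycle 1: issue SUB r1<-Add1 // r0:5,r1:Add1,r2:4,r3:5,r4:9,r5:5
cycle 2: issue ADD r0<-Add2 // r0:Add2,r1:Add1,r2:4,r3:5,r4:9,r5:5
cycle 3: CDB Add1=4; issue MUL r2<-Mul1 // r0:Add2,r1:4,r2:Mul1,r3:5,r4:9,r5:5
cycle 4: CDB Add2=13; issue SUB r3<-Add1 // r0:13,r1:4,r2:Mul1,r3:Add1,r4:9,r5:5
cycle 5: issue ADD r0<-Add2 // r0:Add2,r1:4,r2:Mul1,r3:Add1,r4:9,r5:5
cycle 6: CDB Add1=1; issue ADD r4<-Add1 // r0:Add2,r1:4,r2:Mul1,r3:1,r4:Add1,r5:5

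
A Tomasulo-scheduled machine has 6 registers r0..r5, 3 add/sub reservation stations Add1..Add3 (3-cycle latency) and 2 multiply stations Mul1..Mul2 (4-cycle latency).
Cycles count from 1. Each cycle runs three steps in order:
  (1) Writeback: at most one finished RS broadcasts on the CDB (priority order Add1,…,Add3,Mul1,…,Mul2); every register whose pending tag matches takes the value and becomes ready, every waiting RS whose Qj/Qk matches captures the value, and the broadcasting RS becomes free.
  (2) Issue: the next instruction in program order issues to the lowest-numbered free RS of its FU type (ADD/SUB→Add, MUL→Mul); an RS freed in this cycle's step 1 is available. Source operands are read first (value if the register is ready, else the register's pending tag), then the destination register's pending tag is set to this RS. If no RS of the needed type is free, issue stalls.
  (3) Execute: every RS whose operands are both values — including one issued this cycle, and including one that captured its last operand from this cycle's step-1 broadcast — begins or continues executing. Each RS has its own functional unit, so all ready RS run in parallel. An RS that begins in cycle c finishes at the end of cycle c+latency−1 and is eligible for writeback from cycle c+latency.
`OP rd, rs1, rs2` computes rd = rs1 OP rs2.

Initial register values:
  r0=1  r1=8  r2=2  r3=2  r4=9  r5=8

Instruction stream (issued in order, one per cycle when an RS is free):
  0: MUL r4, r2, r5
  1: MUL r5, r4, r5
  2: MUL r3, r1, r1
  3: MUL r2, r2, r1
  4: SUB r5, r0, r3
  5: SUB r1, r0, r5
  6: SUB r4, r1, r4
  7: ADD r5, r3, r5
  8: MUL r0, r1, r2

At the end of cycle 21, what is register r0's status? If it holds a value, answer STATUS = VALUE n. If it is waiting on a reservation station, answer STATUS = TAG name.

  c1: issue MUL r4<-Mul1  regs: r0:1,r1:8,r2:2,r3:2,r4:Mul1,r5:8
  c2: issue MUL r5<-Mul2  regs: r0:1,r1:8,r2:2,r3:2,r4:Mul1,r5:Mul2
  c3: stall  regs: r0:1,r1:8,r2:2,r3:2,r4:Mul1,r5:Mul2
  c4: stall  regs: r0:1,r1:8,r2:2,r3:2,r4:Mul1,r5:Mul2
  c5: CDB Mul1=16; issue MUL r3<-Mul1  regs: r0:1,r1:8,r2:2,r3:Mul1,r4:16,r5:Mul2
  c6: stall  regs: r0:1,r1:8,r2:2,r3:Mul1,r4:16,r5:Mul2
  c7: stall  regs: r0:1,r1:8,r2:2,r3:Mul1,r4:16,r5:Mul2
  c8: stall  regs: r0:1,r1:8,r2:2,r3:Mul1,r4:16,r5:Mul2
  c9: CDB Mul1=64; issue MUL r2<-Mul1  regs: r0:1,r1:8,r2:Mul1,r3:64,r4:16,r5:Mul2
  c10: CDB Mul2=128; issue SUB r5<-Add1  regs: r0:1,r1:8,r2:Mul1,r3:64,r4:16,r5:Add1
  c11: issue SUB r1<-Add2  regs: r0:1,r1:Add2,r2:Mul1,r3:64,r4:16,r5:Add1
  c12: issue SUB r4<-Add3  regs: r0:1,r1:Add2,r2:Mul1,r3:64,r4:Add3,r5:Add1
  c13: CDB Add1=-63; issue ADD r5<-Add1  regs: r0:1,r1:Add2,r2:Mul1,r3:64,r4:Add3,r5:Add1
  c14: CDB Mul1=16; issue MUL r0<-Mul1  regs: r0:Mul1,r1:Add2,r2:16,r3:64,r4:Add3,r5:Add1
  c15: -  regs: r0:Mul1,r1:Add2,r2:16,r3:64,r4:Add3,r5:Add1
  c16: CDB Add1=1  regs: r0:Mul1,r1:Add2,r2:16,r3:64,r4:Add3,r5:1
  c17: CDB Add2=64  regs: r0:Mul1,r1:64,r2:16,r3:64,r4:Add3,r5:1
  c18: -  regs: r0:Mul1,r1:64,r2:16,r3:64,r4:Add3,r5:1
  c19: -  regs: r0:Mul1,r1:64,r2:16,r3:64,r4:Add3,r5:1
  c20: CDB Add3=48  regs: r0:Mul1,r1:64,r2:16,r3:64,r4:48,r5:1
  c21: CDB Mul1=1024  regs: r0:1024,r1:64,r2:16,r3:64,r4:48,r5:1

STATUS = VALUE 1024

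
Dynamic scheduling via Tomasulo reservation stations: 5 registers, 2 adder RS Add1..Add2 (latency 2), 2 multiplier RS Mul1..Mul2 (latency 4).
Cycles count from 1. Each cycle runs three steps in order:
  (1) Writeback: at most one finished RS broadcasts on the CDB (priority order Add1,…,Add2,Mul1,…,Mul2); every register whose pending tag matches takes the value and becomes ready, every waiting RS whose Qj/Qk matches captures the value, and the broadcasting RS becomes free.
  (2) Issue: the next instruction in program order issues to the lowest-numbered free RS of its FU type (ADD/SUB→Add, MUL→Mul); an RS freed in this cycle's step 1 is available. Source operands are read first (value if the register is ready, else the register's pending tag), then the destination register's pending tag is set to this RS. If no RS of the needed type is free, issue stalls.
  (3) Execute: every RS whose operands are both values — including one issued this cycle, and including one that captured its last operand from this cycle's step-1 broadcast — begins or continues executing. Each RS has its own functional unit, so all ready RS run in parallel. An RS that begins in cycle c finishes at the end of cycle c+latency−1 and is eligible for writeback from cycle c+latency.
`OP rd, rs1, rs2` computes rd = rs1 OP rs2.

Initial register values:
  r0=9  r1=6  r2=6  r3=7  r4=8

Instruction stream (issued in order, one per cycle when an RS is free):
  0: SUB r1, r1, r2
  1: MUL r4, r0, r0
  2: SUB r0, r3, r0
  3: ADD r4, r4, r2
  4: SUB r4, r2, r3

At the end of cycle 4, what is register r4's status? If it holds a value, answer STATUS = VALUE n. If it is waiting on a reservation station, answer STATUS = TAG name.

cycle 1: issue SUB r1<-Add1 // r0:9,r1:Add1,r2:6,r3:7,r4:8
cycle 2: issue MUL r4<-Mul1 // r0:9,r1:Add1,r2:6,r3:7,r4:Mul1
cycle 3: CDB Add1=0; issue SUB r0<-Add1 // r0:Add1,r1:0,r2:6,r3:7,r4:Mul1
cycle 4: issue ADD r4<-Add2 // r0:Add1,r1:0,r2:6,r3:7,r4:Add2

STATUS = TAG Add2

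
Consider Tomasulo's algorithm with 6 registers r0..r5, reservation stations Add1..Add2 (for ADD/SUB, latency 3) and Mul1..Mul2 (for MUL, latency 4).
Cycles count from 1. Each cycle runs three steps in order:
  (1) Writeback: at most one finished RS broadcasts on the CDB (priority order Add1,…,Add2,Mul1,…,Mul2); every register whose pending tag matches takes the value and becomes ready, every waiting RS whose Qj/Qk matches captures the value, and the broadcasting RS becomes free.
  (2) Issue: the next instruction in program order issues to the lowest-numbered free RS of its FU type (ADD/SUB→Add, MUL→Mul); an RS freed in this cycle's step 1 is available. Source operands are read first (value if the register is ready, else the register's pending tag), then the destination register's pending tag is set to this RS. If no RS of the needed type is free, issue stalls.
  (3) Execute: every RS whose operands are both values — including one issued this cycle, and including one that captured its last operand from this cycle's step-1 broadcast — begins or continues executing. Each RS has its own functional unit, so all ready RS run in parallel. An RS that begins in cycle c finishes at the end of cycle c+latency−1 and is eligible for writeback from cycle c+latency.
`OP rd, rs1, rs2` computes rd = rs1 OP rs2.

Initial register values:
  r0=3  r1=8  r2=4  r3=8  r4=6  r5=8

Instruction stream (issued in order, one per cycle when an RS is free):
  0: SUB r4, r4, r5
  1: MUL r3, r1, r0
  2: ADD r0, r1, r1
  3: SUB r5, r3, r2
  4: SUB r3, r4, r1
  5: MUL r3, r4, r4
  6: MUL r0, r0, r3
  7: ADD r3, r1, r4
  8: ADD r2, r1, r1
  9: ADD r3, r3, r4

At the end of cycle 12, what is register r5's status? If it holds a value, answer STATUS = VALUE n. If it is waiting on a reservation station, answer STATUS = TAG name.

c1: issue SUB r4<-Add1 | r0:3,r1:8,r2:4,r3:8,r4:Add1,r5:8
c2: issue MUL r3<-Mul1 | r0:3,r1:8,r2:4,r3:Mul1,r4:Add1,r5:8
c3: issue ADD r0<-Add2 | r0:Add2,r1:8,r2:4,r3:Mul1,r4:Add1,r5:8
c4: CDB Add1=-2; issue SUB r5<-Add1 | r0:Add2,r1:8,r2:4,r3:Mul1,r4:-2,r5:Add1
c5: stall | r0:Add2,r1:8,r2:4,r3:Mul1,r4:-2,r5:Add1
c6: CDB Add2=16; issue SUB r3<-Add2 | r0:16,r1:8,r2:4,r3:Add2,r4:-2,r5:Add1
c7: CDB Mul1=24; issue MUL r3<-Mul1 | r0:16,r1:8,r2:4,r3:Mul1,r4:-2,r5:Add1
c8: issue MUL r0<-Mul2 | r0:Mul2,r1:8,r2:4,r3:Mul1,r4:-2,r5:Add1
c9: CDB Add2=-10; issue ADD r3<-Add2 | r0:Mul2,r1:8,r2:4,r3:Add2,r4:-2,r5:Add1
c10: CDB Add1=20; issue ADD r2<-Add1 | r0:Mul2,r1:8,r2:Add1,r3:Add2,r4:-2,r5:20
c11: CDB Mul1=4; stall | r0:Mul2,r1:8,r2:Add1,r3:Add2,r4:-2,r5:20
c12: CDB Add2=6; issue ADD r3<-Add2 | r0:Mul2,r1:8,r2:Add1,r3:Add2,r4:-2,r5:20

STATUS = VALUE 20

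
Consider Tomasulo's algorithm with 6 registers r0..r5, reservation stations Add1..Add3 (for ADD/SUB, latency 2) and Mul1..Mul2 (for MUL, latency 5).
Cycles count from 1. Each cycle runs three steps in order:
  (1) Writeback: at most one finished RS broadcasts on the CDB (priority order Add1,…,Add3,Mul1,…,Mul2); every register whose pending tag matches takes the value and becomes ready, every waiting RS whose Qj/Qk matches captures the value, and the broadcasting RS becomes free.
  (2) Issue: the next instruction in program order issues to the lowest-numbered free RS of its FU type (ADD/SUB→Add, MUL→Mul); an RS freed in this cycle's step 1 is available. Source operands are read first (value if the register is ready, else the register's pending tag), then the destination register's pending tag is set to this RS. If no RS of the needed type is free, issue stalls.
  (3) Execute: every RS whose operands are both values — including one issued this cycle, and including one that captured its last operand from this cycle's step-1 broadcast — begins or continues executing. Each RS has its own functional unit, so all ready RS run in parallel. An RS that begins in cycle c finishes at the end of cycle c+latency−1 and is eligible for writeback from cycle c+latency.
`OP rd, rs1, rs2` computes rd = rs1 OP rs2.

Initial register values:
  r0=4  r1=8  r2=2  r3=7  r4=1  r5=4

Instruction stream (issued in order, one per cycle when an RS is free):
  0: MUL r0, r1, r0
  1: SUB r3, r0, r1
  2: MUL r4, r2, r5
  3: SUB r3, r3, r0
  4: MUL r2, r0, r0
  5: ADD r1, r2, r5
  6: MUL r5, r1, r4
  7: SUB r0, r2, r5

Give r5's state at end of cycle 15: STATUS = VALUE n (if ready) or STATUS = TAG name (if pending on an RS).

  c1: issue MUL r0<-Mul1  regs: r0:Mul1,r1:8,r2:2,r3:7,r4:1,r5:4
  c2: issue SUB r3<-Add1  regs: r0:Mul1,r1:8,r2:2,r3:Add1,r4:1,r5:4
  c3: issue MUL r4<-Mul2  regs: r0:Mul1,r1:8,r2:2,r3:Add1,r4:Mul2,r5:4
  c4: issue SUB r3<-Add2  regs: r0:Mul1,r1:8,r2:2,r3:Add2,r4:Mul2,r5:4
  c5: stall  regs: r0:Mul1,r1:8,r2:2,r3:Add2,r4:Mul2,r5:4
  c6: CDB Mul1=32; issue MUL r2<-Mul1  regs: r0:32,r1:8,r2:Mul1,r3:Add2,r4:Mul2,r5:4
  c7: issue ADD r1<-Add3  regs: r0:32,r1:Add3,r2:Mul1,r3:Add2,r4:Mul2,r5:4
  c8: CDB Add1=24; stall  regs: r0:32,r1:Add3,r2:Mul1,r3:Add2,r4:Mul2,r5:4
  c9: CDB Mul2=8; issue MUL r5<-Mul2  regs: r0:32,r1:Add3,r2:Mul1,r3:Add2,r4:8,r5:Mul2
  c10: CDB Add2=-8; issue SUB r0<-Add1  regs: r0:Add1,r1:Add3,r2:Mul1,r3:-8,r4:8,r5:Mul2
  c11: CDB Mul1=1024  regs: r0:Add1,r1:Add3,r2:1024,r3:-8,r4:8,r5:Mul2
  c12: -  regs: r0:Add1,r1:Add3,r2:1024,r3:-8,r4:8,r5:Mul2
  c13: CDB Add3=1028  regs: r0:Add1,r1:1028,r2:1024,r3:-8,r4:8,r5:Mul2
  c14: -  regs: r0:Add1,r1:1028,r2:1024,r3:-8,r4:8,r5:Mul2
  c15: -  regs: r0:Add1,r1:1028,r2:1024,r3:-8,r4:8,r5:Mul2

STATUS = TAG Mul2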